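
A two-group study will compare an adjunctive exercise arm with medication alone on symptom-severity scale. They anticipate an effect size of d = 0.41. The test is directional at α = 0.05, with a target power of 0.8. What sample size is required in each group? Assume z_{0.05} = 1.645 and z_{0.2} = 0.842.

For two independent groups with equal n: n = 2·((z_{α} + z_β) / d)².
z_{α} + z_β = 1.645 + 0.842 = 2.487.
n = 2 × (2.487 / 0.41)² = 2 × 6.066² = 2 × 36.79 = 73.6.
Round up to the next whole participant.

n = 74 per group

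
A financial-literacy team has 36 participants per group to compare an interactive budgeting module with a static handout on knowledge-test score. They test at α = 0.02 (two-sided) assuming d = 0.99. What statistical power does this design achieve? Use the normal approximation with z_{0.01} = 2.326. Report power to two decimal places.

power ≈ 0.97

For two equal groups, power = Φ(d·√(n/2) − z_{α/2}).
d·√(n/2) = 0.99 × √(36/2) = 0.99 × 4.243 = 4.200.
z_β = 4.200 − 2.326 = 1.874.
Power = Φ(1.874) = 0.970.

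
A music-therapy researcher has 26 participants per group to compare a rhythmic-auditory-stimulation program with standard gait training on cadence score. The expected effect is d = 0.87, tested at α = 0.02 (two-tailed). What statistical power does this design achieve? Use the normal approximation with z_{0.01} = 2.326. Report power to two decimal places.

For two equal groups, power = Φ(d·√(n/2) − z_{α/2}).
d·√(n/2) = 0.87 × √(26/2) = 0.87 × 3.606 = 3.137.
z_β = 3.137 − 2.326 = 0.811.
Power = Φ(0.811) = 0.791.

power ≈ 0.79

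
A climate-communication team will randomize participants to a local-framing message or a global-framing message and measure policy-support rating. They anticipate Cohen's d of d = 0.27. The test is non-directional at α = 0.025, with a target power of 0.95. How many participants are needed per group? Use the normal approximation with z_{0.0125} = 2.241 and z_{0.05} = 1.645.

n = 415 per group

For two independent groups with equal n: n = 2·((z_{α/2} + z_β) / d)².
z_{α/2} + z_β = 2.241 + 1.645 = 3.886.
n = 2 × (3.886 / 0.27)² = 2 × 14.393² = 2 × 207.15 = 414.3.
Round up to the next whole participant.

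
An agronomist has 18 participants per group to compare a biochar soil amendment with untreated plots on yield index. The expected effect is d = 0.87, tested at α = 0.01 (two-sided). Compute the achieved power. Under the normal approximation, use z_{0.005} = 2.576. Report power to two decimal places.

For two equal groups, power = Φ(d·√(n/2) − z_{α/2}).
d·√(n/2) = 0.87 × √(18/2) = 0.87 × 3.000 = 2.610.
z_β = 2.610 − 2.576 = 0.034.
Power = Φ(0.034) = 0.514.

power ≈ 0.51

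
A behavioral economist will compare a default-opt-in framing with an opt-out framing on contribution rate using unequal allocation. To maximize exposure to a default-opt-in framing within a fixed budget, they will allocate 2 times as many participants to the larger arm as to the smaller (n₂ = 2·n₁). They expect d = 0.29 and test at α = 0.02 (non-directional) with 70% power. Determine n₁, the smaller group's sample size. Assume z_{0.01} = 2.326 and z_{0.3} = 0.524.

n₁ = 145

With allocation ratio k = n₂/n₁ = 2, Var(x̄₁−x̄₂) = σ²(1/n₁ + 1/(k·n₁)) = σ²·(k+1)/(k·n₁).
So n₁ = (1 + 1/k)·((z_{α/2} + z_β)/d)² = 1.500 × (2.850/0.29)².
n₁ = 1.500 × 96.58 = 144.9.
Round up: n₁ = 145, giving n₂ = 2 × 145 = 290.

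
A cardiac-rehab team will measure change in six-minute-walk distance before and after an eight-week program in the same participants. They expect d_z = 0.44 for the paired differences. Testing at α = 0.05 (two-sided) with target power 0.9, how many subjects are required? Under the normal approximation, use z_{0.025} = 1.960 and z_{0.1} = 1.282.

For a paired (one-sample on differences) test: n = ((z_{α/2} + z_β) / d)².
z_{α/2} + z_β = 1.960 + 1.282 = 3.242.
n = (3.242 / 0.44)² = 7.368² = 54.29.
Round up.

n = 55 pairs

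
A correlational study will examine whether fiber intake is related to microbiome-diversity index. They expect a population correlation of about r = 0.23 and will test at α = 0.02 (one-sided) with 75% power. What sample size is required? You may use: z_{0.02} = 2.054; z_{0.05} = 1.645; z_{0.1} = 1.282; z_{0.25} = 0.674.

n = 139

Fisher's z: C = ½·ln((1+r)/(1−r)) = ½·ln(1.5974) = 0.2342.
n = ((z_{α} + z_β)/C)² + 3.
(2.054 + 0.674) / 0.2342 = 2.728 / 0.2342 = 11.648.
n = 11.648² + 3 = 135.68 + 3 = 138.7.
Round up.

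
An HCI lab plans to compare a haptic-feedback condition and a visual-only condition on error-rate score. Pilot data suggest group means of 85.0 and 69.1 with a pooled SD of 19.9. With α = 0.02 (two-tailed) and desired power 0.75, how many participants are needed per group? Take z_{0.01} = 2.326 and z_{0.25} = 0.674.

Cohen's d = |M₁ − M₂| / SD_pooled = |85.0 − 69.1| / 19.9 = 15.9 / 19.9 = 0.799.
For two independent groups with equal n: n = 2·((z_{α/2} + z_β) / d)².
z_{α/2} + z_β = 2.326 + 0.674 = 3.000.
n = 2 × (3.000 / 0.799)² = 2 × 3.755² = 2 × 14.10 = 28.2.
Round up to the next whole participant.

n = 29 per group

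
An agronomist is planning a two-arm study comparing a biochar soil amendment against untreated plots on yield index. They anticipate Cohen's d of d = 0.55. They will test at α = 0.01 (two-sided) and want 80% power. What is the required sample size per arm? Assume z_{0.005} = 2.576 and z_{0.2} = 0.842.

For two independent groups with equal n: n = 2·((z_{α/2} + z_β) / d)².
z_{α/2} + z_β = 2.576 + 0.842 = 3.418.
n = 2 × (3.418 / 0.55)² = 2 × 6.215² = 2 × 38.62 = 77.2.
Round up to the next whole participant.

n = 78 per group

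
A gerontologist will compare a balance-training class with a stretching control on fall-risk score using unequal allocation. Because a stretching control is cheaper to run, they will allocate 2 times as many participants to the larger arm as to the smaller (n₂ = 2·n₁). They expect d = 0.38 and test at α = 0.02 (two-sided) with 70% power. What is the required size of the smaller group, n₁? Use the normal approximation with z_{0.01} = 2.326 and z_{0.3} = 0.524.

n₁ = 85

With allocation ratio k = n₂/n₁ = 2, Var(x̄₁−x̄₂) = σ²(1/n₁ + 1/(k·n₁)) = σ²·(k+1)/(k·n₁).
So n₁ = (1 + 1/k)·((z_{α/2} + z_β)/d)² = 1.500 × (2.850/0.38)².
n₁ = 1.500 × 56.25 = 84.4.
Round up: n₁ = 85, giving n₂ = 2 × 85 = 170.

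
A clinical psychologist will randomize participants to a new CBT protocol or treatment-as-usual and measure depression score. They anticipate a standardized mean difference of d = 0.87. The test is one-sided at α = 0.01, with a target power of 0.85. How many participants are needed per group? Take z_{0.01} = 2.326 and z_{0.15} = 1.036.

For two independent groups with equal n: n = 2·((z_{α} + z_β) / d)².
z_{α} + z_β = 2.326 + 1.036 = 3.362.
n = 2 × (3.362 / 0.87)² = 2 × 3.864² = 2 × 14.93 = 29.9.
Round up to the next whole participant.

n = 30 per group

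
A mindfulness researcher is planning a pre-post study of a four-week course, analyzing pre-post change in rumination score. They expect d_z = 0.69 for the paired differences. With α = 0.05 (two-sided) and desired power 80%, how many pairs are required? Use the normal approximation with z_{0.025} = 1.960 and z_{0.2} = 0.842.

n = 17 pairs

For a paired (one-sample on differences) test: n = ((z_{α/2} + z_β) / d)².
z_{α/2} + z_β = 1.960 + 0.842 = 2.802.
n = (2.802 / 0.69)² = 4.061² = 16.49.
Round up.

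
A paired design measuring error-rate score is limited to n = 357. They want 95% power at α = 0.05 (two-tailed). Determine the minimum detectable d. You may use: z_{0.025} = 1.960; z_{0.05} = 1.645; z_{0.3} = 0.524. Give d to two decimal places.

d_min ≈ 0.19

For a single sample (or paired design) of n = 357: d_min = (z_{α/2} + z_β)/√n.
z-sum = 1.960 + 1.645 = 3.605.
d_min = 3.605 / √357 = 3.605 / 18.894 = 0.191.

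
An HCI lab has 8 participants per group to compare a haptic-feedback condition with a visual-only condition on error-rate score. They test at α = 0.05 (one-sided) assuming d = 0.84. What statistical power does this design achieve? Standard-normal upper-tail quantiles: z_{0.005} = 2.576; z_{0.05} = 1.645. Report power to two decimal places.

For two equal groups, power = Φ(d·√(n/2) − z_{α}).
d·√(n/2) = 0.84 × √(8/2) = 0.84 × 2.000 = 1.680.
z_β = 1.680 − 1.645 = 0.035.
Power = Φ(0.035) = 0.514.

power ≈ 0.51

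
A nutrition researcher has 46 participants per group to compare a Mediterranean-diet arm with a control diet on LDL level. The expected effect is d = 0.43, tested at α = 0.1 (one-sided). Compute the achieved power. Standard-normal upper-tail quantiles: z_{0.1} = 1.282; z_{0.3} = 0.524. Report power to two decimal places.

power ≈ 0.78

For two equal groups, power = Φ(d·√(n/2) − z_{α}).
d·√(n/2) = 0.43 × √(46/2) = 0.43 × 4.796 = 2.062.
z_β = 2.062 − 1.282 = 0.780.
Power = Φ(0.780) = 0.782.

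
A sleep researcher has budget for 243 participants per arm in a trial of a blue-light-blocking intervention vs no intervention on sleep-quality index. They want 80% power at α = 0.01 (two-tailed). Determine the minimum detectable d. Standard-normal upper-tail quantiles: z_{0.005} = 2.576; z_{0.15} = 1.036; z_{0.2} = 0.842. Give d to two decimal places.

d_min ≈ 0.31

For two independent groups of n = 243 each: d_min = (z_{α/2} + z_β)·√(2/n).
z-sum = 2.576 + 0.842 = 3.418.
d_min = 3.418 × √(2/243) = 3.418 × 0.0907 = 0.310.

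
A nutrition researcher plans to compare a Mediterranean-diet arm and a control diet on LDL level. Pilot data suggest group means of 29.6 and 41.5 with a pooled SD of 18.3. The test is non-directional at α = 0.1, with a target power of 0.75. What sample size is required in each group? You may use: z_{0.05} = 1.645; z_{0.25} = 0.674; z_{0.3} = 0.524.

Cohen's d = |M₁ − M₂| / SD_pooled = |29.6 − 41.5| / 18.3 = 11.9 / 18.3 = 0.650.
For two independent groups with equal n: n = 2·((z_{α/2} + z_β) / d)².
z_{α/2} + z_β = 1.645 + 0.674 = 2.319.
n = 2 × (2.319 / 0.650)² = 2 × 3.568² = 2 × 12.73 = 25.5.
Round up to the next whole participant.

n = 26 per group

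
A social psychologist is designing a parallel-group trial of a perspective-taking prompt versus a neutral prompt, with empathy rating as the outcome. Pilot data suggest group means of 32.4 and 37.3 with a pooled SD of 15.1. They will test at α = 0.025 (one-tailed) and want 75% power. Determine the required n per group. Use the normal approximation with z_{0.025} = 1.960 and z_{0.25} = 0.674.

Cohen's d = |M₁ − M₂| / SD_pooled = |32.4 − 37.3| / 15.1 = 4.9 / 15.1 = 0.325.
For two independent groups with equal n: n = 2·((z_{α} + z_β) / d)².
z_{α} + z_β = 1.960 + 0.674 = 2.634.
n = 2 × (2.634 / 0.325)² = 2 × 8.105² = 2 × 65.68 = 131.4.
Round up to the next whole participant.

n = 132 per group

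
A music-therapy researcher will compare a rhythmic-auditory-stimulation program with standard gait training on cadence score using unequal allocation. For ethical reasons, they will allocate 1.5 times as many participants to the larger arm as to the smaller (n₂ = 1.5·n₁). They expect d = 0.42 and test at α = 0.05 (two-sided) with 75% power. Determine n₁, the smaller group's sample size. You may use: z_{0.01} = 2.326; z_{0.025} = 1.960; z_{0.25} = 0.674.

With allocation ratio k = n₂/n₁ = 1.5, Var(x̄₁−x̄₂) = σ²(1/n₁ + 1/(k·n₁)) = σ²·(k+1)/(k·n₁).
So n₁ = (1 + 1/k)·((z_{α/2} + z_β)/d)² = 1.667 × (2.634/0.42)².
n₁ = 1.667 × 39.33 = 65.6.
Round up: n₁ = 66, giving n₂ = 1.5 × 66 = 99.

n₁ = 66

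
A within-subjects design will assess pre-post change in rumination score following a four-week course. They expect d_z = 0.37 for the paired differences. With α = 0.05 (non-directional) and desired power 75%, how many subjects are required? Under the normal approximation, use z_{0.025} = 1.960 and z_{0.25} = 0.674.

For a paired (one-sample on differences) test: n = ((z_{α/2} + z_β) / d)².
z_{α/2} + z_β = 1.960 + 0.674 = 2.634.
n = (2.634 / 0.37)² = 7.119² = 50.68.
Round up.

n = 51 pairs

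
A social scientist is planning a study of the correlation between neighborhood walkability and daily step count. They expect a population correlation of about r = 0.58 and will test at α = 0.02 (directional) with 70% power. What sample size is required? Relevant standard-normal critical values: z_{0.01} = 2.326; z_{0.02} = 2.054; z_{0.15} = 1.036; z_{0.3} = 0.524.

Fisher's z: C = ½·ln((1+r)/(1−r)) = ½·ln(3.7619) = 0.6625.
n = ((z_{α} + z_β)/C)² + 3.
(2.054 + 0.524) / 0.6625 = 2.578 / 0.6625 = 3.891.
n = 3.891² + 3 = 15.14 + 3 = 18.1.
Round up.

n = 19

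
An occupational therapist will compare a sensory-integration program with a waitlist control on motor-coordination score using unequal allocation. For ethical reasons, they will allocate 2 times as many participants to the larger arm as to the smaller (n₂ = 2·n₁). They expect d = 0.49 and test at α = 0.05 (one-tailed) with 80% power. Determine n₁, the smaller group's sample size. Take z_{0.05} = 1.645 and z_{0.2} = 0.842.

n₁ = 39

With allocation ratio k = n₂/n₁ = 2, Var(x̄₁−x̄₂) = σ²(1/n₁ + 1/(k·n₁)) = σ²·(k+1)/(k·n₁).
So n₁ = (1 + 1/k)·((z_{α} + z_β)/d)² = 1.500 × (2.487/0.49)².
n₁ = 1.500 × 25.76 = 38.6.
Round up: n₁ = 39, giving n₂ = 2 × 39 = 78.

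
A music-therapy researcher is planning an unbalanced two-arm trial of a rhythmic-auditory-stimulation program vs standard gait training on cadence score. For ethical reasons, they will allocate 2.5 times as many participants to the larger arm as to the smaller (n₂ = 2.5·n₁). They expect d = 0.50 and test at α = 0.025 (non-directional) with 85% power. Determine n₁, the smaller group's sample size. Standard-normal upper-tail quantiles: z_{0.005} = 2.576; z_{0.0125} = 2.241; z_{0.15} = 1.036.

n₁ = 61

With allocation ratio k = n₂/n₁ = 2.5, Var(x̄₁−x̄₂) = σ²(1/n₁ + 1/(k·n₁)) = σ²·(k+1)/(k·n₁).
So n₁ = (1 + 1/k)·((z_{α/2} + z_β)/d)² = 1.400 × (3.277/0.50)².
n₁ = 1.400 × 42.95 = 60.1.
Round up: n₁ = 61, giving n₂ = ⌈2.5 × 61⌉ = ⌈152.5⌉ = 153.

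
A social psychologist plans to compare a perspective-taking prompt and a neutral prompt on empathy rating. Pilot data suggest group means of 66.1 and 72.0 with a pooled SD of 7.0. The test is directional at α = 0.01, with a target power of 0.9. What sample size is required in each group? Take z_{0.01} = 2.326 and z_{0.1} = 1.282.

Cohen's d = |M₁ − M₂| / SD_pooled = |66.1 − 72.0| / 7.0 = 5.9 / 7.0 = 0.843.
For two independent groups with equal n: n = 2·((z_{α} + z_β) / d)².
z_{α} + z_β = 2.326 + 1.282 = 3.608.
n = 2 × (3.608 / 0.843)² = 2 × 4.280² = 2 × 18.32 = 36.6.
Round up to the next whole participant.

n = 37 per group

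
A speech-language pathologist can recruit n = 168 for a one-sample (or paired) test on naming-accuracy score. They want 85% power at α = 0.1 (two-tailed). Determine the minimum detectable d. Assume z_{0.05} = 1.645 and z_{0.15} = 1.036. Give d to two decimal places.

For a single sample (or paired design) of n = 168: d_min = (z_{α/2} + z_β)/√n.
z-sum = 1.645 + 1.036 = 2.681.
d_min = 2.681 / √168 = 2.681 / 12.961 = 0.207.

d_min ≈ 0.21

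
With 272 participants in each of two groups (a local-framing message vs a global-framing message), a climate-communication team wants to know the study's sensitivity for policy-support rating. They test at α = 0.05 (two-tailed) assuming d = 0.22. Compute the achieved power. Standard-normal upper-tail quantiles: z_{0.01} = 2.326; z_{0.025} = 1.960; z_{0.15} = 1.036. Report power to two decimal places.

power ≈ 0.73

For two equal groups, power = Φ(d·√(n/2) − z_{α/2}).
d·√(n/2) = 0.22 × √(272/2) = 0.22 × 11.662 = 2.566.
z_β = 2.566 − 1.960 = 0.606.
Power = Φ(0.606) = 0.728.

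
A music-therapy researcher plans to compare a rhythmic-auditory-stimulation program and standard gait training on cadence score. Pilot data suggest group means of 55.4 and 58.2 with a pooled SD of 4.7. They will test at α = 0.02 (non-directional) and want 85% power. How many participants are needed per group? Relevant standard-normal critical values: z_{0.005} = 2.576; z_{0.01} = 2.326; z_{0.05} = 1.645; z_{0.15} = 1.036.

n = 64 per group

Cohen's d = |M₁ − M₂| / SD_pooled = |55.4 − 58.2| / 4.7 = 2.8 / 4.7 = 0.596.
For two independent groups with equal n: n = 2·((z_{α/2} + z_β) / d)².
z_{α/2} + z_β = 2.326 + 1.036 = 3.362.
n = 2 × (3.362 / 0.596)² = 2 × 5.641² = 2 × 31.82 = 63.6.
Round up to the next whole participant.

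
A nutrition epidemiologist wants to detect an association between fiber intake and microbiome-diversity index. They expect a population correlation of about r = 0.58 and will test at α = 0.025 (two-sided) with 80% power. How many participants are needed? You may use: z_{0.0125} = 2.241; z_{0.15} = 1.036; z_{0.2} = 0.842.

Fisher's z: C = ½·ln((1+r)/(1−r)) = ½·ln(3.7619) = 0.6625.
n = ((z_{α/2} + z_β)/C)² + 3.
(2.241 + 0.842) / 0.6625 = 3.083 / 0.6625 = 4.654.
n = 4.654² + 3 = 21.66 + 3 = 24.7.
Round up.

n = 25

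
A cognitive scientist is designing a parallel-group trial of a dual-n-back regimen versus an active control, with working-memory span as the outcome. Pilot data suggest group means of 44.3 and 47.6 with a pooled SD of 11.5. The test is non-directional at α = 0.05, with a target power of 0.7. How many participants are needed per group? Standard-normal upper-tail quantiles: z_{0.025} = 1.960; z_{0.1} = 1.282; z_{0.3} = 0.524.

n = 150 per group

Cohen's d = |M₁ − M₂| / SD_pooled = |44.3 − 47.6| / 11.5 = 3.3 / 11.5 = 0.287.
For two independent groups with equal n: n = 2·((z_{α/2} + z_β) / d)².
z_{α/2} + z_β = 1.960 + 0.524 = 2.484.
n = 2 × (2.484 / 0.287)² = 2 × 8.655² = 2 × 74.91 = 149.8.
Round up to the next whole participant.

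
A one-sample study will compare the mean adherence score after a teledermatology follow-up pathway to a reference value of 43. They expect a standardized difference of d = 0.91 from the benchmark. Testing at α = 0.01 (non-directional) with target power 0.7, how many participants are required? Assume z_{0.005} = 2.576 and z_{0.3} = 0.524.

n = 12

For a one-sample test: n = ((z_{α/2} + z_β) / d)².
z_{α/2} + z_β = 2.576 + 0.524 = 3.100.
n = (3.100 / 0.91)² = 3.407² = 11.60.
Round up.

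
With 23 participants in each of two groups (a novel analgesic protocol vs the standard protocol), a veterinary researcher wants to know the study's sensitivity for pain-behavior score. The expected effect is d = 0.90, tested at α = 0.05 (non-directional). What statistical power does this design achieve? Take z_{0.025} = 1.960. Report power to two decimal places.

power ≈ 0.86

For two equal groups, power = Φ(d·√(n/2) − z_{α/2}).
d·√(n/2) = 0.90 × √(23/2) = 0.90 × 3.391 = 3.052.
z_β = 3.052 − 1.960 = 1.092.
Power = Φ(1.092) = 0.863.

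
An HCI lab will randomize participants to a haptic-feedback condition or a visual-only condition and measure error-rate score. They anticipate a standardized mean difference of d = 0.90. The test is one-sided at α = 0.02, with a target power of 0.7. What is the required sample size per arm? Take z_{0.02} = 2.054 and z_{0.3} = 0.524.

n = 17 per group

For two independent groups with equal n: n = 2·((z_{α} + z_β) / d)².
z_{α} + z_β = 2.054 + 0.524 = 2.578.
n = 2 × (2.578 / 0.90)² = 2 × 2.864² = 2 × 8.21 = 16.4.
Round up to the next whole participant.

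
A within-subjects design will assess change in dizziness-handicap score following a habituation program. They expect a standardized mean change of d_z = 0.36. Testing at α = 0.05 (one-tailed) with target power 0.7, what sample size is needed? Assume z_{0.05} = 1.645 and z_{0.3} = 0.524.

n = 37 pairs

For a paired (one-sample on differences) test: n = ((z_{α} + z_β) / d)².
z_{α} + z_β = 1.645 + 0.524 = 2.169.
n = (2.169 / 0.36)² = 6.025² = 36.30.
Round up.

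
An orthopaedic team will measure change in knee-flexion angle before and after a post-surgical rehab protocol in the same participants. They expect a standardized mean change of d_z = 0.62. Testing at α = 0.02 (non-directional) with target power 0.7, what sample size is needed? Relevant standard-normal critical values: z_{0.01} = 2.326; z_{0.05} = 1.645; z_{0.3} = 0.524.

For a paired (one-sample on differences) test: n = ((z_{α/2} + z_β) / d)².
z_{α/2} + z_β = 2.326 + 0.524 = 2.850.
n = (2.850 / 0.62)² = 4.597² = 21.13.
Round up.

n = 22 pairs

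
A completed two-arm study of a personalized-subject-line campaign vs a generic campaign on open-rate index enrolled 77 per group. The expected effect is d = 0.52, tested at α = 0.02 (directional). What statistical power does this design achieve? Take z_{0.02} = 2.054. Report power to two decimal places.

power ≈ 0.88

For two equal groups, power = Φ(d·√(n/2) − z_{α}).
d·√(n/2) = 0.52 × √(77/2) = 0.52 × 6.205 = 3.227.
z_β = 3.227 − 2.054 = 1.173.
Power = Φ(1.173) = 0.880.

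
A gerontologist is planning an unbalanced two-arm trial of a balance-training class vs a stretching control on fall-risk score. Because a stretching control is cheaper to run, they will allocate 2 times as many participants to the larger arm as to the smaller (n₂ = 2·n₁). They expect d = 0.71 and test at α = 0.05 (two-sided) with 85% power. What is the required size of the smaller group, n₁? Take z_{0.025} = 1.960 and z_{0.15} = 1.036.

With allocation ratio k = n₂/n₁ = 2, Var(x̄₁−x̄₂) = σ²(1/n₁ + 1/(k·n₁)) = σ²·(k+1)/(k·n₁).
So n₁ = (1 + 1/k)·((z_{α/2} + z_β)/d)² = 1.500 × (2.996/0.71)².
n₁ = 1.500 × 17.81 = 26.7.
Round up: n₁ = 27, giving n₂ = 2 × 27 = 54.

n₁ = 27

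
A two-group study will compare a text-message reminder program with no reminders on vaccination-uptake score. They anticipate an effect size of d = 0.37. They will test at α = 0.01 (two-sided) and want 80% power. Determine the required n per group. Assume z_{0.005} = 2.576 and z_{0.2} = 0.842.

n = 171 per group

For two independent groups with equal n: n = 2·((z_{α/2} + z_β) / d)².
z_{α/2} + z_β = 2.576 + 0.842 = 3.418.
n = 2 × (3.418 / 0.37)² = 2 × 9.238² = 2 × 85.34 = 170.7.
Round up to the next whole participant.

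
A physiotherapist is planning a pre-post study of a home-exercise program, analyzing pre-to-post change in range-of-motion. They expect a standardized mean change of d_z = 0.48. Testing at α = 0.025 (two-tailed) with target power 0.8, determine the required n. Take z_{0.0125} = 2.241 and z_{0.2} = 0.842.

n = 42 pairs

For a paired (one-sample on differences) test: n = ((z_{α/2} + z_β) / d)².
z_{α/2} + z_β = 2.241 + 0.842 = 3.083.
n = (3.083 / 0.48)² = 6.423² = 41.25.
Round up.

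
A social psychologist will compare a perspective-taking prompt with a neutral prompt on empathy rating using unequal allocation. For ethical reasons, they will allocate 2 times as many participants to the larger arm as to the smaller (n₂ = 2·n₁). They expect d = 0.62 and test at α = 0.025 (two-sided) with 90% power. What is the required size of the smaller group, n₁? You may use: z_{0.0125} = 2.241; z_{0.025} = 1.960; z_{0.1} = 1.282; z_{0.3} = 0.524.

n₁ = 49

With allocation ratio k = n₂/n₁ = 2, Var(x̄₁−x̄₂) = σ²(1/n₁ + 1/(k·n₁)) = σ²·(k+1)/(k·n₁).
So n₁ = (1 + 1/k)·((z_{α/2} + z_β)/d)² = 1.500 × (3.523/0.62)².
n₁ = 1.500 × 32.29 = 48.4.
Round up: n₁ = 49, giving n₂ = 2 × 49 = 98.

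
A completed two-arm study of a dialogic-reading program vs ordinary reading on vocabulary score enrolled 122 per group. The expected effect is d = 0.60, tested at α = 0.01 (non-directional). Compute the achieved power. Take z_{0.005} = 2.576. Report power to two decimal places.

For two equal groups, power = Φ(d·√(n/2) − z_{α/2}).
d·√(n/2) = 0.60 × √(122/2) = 0.60 × 7.810 = 4.686.
z_β = 4.686 − 2.576 = 2.110.
Power = Φ(2.110) = 0.983.

power ≈ 0.98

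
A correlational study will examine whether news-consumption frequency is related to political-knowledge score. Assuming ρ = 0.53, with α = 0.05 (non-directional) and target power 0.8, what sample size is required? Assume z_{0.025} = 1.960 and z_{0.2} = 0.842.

n = 26

Fisher's z: C = ½·ln((1+r)/(1−r)) = ½·ln(3.2553) = 0.5901.
n = ((z_{α/2} + z_β)/C)² + 3.
(1.960 + 0.842) / 0.5901 = 2.802 / 0.5901 = 4.748.
n = 4.748² + 3 = 22.55 + 3 = 25.5.
Round up.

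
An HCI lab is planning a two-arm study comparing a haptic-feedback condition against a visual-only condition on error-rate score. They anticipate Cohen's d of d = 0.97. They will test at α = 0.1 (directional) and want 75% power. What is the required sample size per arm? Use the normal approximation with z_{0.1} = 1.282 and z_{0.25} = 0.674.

n = 9 per group

For two independent groups with equal n: n = 2·((z_{α} + z_β) / d)².
z_{α} + z_β = 1.282 + 0.674 = 1.956.
n = 2 × (1.956 / 0.97)² = 2 × 2.016² = 2 × 4.07 = 8.1.
Round up to the next whole participant.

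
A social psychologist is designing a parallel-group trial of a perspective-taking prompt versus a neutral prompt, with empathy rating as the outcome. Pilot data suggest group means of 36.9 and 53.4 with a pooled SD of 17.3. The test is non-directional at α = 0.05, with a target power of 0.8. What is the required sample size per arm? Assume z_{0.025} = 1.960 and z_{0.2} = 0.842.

n = 18 per group

Cohen's d = |M₁ − M₂| / SD_pooled = |36.9 − 53.4| / 17.3 = 16.5 / 17.3 = 0.954.
For two independent groups with equal n: n = 2·((z_{α/2} + z_β) / d)².
z_{α/2} + z_β = 1.960 + 0.842 = 2.802.
n = 2 × (2.802 / 0.954)² = 2 × 2.937² = 2 × 8.63 = 17.3.
Round up to the next whole participant.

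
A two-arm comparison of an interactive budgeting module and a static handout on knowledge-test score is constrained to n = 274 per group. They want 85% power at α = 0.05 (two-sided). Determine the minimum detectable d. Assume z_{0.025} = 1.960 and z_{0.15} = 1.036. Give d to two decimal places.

For two independent groups of n = 274 each: d_min = (z_{α/2} + z_β)·√(2/n).
z-sum = 1.960 + 1.036 = 2.996.
d_min = 2.996 × √(2/274) = 2.996 × 0.0854 = 0.256.

d_min ≈ 0.26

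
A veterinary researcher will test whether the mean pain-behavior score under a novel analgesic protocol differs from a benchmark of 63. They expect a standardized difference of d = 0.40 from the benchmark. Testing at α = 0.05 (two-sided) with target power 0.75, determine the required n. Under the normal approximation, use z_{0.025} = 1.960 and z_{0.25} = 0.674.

n = 44

For a one-sample test: n = ((z_{α/2} + z_β) / d)².
z_{α/2} + z_β = 1.960 + 0.674 = 2.634.
n = (2.634 / 0.40)² = 6.585² = 43.36.
Round up.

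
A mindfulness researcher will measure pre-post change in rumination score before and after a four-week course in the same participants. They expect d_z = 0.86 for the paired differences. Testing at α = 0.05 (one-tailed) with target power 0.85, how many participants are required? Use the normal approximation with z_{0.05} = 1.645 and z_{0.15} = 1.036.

For a paired (one-sample on differences) test: n = ((z_{α} + z_β) / d)².
z_{α} + z_β = 1.645 + 1.036 = 2.681.
n = (2.681 / 0.86)² = 3.117² = 9.72.
Round up.

n = 10 pairs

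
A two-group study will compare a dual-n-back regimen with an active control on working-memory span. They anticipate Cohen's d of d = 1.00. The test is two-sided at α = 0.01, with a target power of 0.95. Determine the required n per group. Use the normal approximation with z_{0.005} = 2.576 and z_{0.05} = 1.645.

For two independent groups with equal n: n = 2·((z_{α/2} + z_β) / d)².
z_{α/2} + z_β = 2.576 + 1.645 = 4.221.
n = 2 × (4.221 / 1.00)² = 2 × 4.221² = 2 × 17.82 = 35.6.
Round up to the next whole participant.

n = 36 per group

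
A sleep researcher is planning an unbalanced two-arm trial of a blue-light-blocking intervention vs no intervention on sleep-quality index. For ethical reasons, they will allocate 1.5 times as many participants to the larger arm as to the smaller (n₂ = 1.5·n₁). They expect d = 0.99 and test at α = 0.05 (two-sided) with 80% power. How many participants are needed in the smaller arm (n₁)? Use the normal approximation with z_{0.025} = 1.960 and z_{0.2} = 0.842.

With allocation ratio k = n₂/n₁ = 1.5, Var(x̄₁−x̄₂) = σ²(1/n₁ + 1/(k·n₁)) = σ²·(k+1)/(k·n₁).
So n₁ = (1 + 1/k)·((z_{α/2} + z_β)/d)² = 1.667 × (2.802/0.99)².
n₁ = 1.667 × 8.01 = 13.4.
Round up: n₁ = 14, giving n₂ = 1.5 × 14 = 21.

n₁ = 14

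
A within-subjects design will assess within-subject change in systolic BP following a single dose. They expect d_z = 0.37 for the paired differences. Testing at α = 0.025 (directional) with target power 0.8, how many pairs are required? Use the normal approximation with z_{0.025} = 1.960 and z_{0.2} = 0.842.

n = 58 pairs

For a paired (one-sample on differences) test: n = ((z_{α} + z_β) / d)².
z_{α} + z_β = 1.960 + 0.842 = 2.802.
n = (2.802 / 0.37)² = 7.573² = 57.35.
Round up.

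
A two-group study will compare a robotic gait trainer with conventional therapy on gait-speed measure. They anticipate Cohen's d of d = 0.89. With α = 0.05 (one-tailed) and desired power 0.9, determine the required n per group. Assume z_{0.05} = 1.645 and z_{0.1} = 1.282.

n = 22 per group

For two independent groups with equal n: n = 2·((z_{α} + z_β) / d)².
z_{α} + z_β = 1.645 + 1.282 = 2.927.
n = 2 × (2.927 / 0.89)² = 2 × 3.289² = 2 × 10.82 = 21.6.
Round up to the next whole participant.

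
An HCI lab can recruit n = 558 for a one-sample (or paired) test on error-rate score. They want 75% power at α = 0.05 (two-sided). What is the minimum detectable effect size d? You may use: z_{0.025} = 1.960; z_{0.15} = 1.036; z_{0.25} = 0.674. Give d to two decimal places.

For a single sample (or paired design) of n = 558: d_min = (z_{α/2} + z_β)/√n.
z-sum = 1.960 + 0.674 = 2.634.
d_min = 2.634 / √558 = 2.634 / 23.622 = 0.112.

d_min ≈ 0.11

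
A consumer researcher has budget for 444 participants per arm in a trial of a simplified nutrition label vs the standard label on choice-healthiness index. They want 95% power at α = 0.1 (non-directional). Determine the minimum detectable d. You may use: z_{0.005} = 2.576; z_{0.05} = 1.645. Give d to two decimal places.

d_min ≈ 0.22

For two independent groups of n = 444 each: d_min = (z_{α/2} + z_β)·√(2/n).
z-sum = 1.645 + 1.645 = 3.290.
d_min = 3.290 × √(2/444) = 3.290 × 0.0671 = 0.221.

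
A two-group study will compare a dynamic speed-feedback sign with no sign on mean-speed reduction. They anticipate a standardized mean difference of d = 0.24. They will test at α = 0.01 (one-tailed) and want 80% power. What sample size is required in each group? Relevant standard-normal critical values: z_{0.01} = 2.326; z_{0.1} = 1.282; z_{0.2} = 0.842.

For two independent groups with equal n: n = 2·((z_{α} + z_β) / d)².
z_{α} + z_β = 2.326 + 0.842 = 3.168.
n = 2 × (3.168 / 0.24)² = 2 × 13.200² = 2 × 174.24 = 348.5.
Round up to the next whole participant.

n = 349 per group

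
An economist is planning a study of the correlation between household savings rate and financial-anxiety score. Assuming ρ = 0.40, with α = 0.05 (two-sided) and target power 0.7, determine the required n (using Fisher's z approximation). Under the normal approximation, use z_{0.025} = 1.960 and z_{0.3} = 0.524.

Fisher's z: C = ½·ln((1+r)/(1−r)) = ½·ln(2.3333) = 0.4236.
n = ((z_{α/2} + z_β)/C)² + 3.
(1.960 + 0.524) / 0.4236 = 2.484 / 0.4236 = 5.864.
n = 5.864² + 3 = 34.39 + 3 = 37.4.
Round up.

n = 38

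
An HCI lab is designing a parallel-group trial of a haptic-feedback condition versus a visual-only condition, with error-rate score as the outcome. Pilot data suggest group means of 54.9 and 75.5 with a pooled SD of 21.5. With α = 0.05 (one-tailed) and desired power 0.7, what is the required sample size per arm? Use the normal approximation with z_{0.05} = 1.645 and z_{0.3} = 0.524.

Cohen's d = |M₁ − M₂| / SD_pooled = |54.9 − 75.5| / 21.5 = 20.6 / 21.5 = 0.958.
For two independent groups with equal n: n = 2·((z_{α} + z_β) / d)².
z_{α} + z_β = 1.645 + 0.524 = 2.169.
n = 2 × (2.169 / 0.958)² = 2 × 2.264² = 2 × 5.13 = 10.3.
Round up to the next whole participant.

n = 11 per group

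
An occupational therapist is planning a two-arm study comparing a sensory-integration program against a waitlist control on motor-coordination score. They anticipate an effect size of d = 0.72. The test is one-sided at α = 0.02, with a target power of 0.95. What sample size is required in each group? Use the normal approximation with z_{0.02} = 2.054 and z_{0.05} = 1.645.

n = 53 per group

For two independent groups with equal n: n = 2·((z_{α} + z_β) / d)².
z_{α} + z_β = 2.054 + 1.645 = 3.699.
n = 2 × (3.699 / 0.72)² = 2 × 5.138² = 2 × 26.39 = 52.8.
Round up to the next whole participant.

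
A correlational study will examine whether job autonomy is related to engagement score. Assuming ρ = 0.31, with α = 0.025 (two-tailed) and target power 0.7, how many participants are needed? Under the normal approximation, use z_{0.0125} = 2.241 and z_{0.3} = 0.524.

Fisher's z: C = ½·ln((1+r)/(1−r)) = ½·ln(1.8986) = 0.3205.
n = ((z_{α/2} + z_β)/C)² + 3.
(2.241 + 0.524) / 0.3205 = 2.765 / 0.3205 = 8.627.
n = 8.627² + 3 = 74.43 + 3 = 77.4.
Round up.

n = 78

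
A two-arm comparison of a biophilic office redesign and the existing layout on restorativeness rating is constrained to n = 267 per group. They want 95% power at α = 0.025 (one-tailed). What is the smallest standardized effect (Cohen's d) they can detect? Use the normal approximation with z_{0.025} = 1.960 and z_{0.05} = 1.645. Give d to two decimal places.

For two independent groups of n = 267 each: d_min = (z_{α} + z_β)·√(2/n).
z-sum = 1.960 + 1.645 = 3.605.
d_min = 3.605 × √(2/267) = 3.605 × 0.0865 = 0.312.

d_min ≈ 0.31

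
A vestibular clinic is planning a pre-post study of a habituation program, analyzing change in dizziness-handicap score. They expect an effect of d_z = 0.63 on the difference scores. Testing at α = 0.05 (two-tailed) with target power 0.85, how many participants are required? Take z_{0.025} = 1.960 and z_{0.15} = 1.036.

n = 23 pairs

For a paired (one-sample on differences) test: n = ((z_{α/2} + z_β) / d)².
z_{α/2} + z_β = 1.960 + 1.036 = 2.996.
n = (2.996 / 0.63)² = 4.756² = 22.62.
Round up.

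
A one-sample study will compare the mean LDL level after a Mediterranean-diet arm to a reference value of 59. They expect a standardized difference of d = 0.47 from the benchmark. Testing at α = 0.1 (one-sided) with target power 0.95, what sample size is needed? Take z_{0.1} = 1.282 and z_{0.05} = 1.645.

n = 39

For a one-sample test: n = ((z_{α} + z_β) / d)².
z_{α} + z_β = 1.282 + 1.645 = 2.927.
n = (2.927 / 0.47)² = 6.228² = 38.78.
Round up.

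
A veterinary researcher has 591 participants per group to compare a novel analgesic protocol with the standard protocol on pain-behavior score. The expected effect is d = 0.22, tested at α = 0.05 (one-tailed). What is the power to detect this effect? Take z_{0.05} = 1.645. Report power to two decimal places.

power ≈ 0.98

For two equal groups, power = Φ(d·√(n/2) − z_{α}).
d·√(n/2) = 0.22 × √(591/2) = 0.22 × 17.190 = 3.782.
z_β = 3.782 − 1.645 = 2.137.
Power = Φ(2.137) = 0.984.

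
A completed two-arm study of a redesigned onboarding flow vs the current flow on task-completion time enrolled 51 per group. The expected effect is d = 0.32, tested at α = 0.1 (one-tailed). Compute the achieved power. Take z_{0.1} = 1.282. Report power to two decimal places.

For two equal groups, power = Φ(d·√(n/2) − z_{α}).
d·√(n/2) = 0.32 × √(51/2) = 0.32 × 5.050 = 1.616.
z_β = 1.616 − 1.282 = 0.334.
Power = Φ(0.334) = 0.631.

power ≈ 0.63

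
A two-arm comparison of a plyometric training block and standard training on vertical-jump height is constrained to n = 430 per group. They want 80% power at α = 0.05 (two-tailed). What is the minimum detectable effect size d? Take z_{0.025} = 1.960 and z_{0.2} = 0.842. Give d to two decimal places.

For two independent groups of n = 430 each: d_min = (z_{α/2} + z_β)·√(2/n).
z-sum = 1.960 + 0.842 = 2.802.
d_min = 2.802 × √(2/430) = 2.802 × 0.0682 = 0.191.

d_min ≈ 0.19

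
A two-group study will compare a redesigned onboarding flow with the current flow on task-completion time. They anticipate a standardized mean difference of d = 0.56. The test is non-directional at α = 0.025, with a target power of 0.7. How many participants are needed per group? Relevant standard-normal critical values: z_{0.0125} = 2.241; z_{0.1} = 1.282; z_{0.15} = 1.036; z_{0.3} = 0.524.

n = 49 per group

For two independent groups with equal n: n = 2·((z_{α/2} + z_β) / d)².
z_{α/2} + z_β = 2.241 + 0.524 = 2.765.
n = 2 × (2.765 / 0.56)² = 2 × 4.938² = 2 × 24.38 = 48.8.
Round up to the next whole participant.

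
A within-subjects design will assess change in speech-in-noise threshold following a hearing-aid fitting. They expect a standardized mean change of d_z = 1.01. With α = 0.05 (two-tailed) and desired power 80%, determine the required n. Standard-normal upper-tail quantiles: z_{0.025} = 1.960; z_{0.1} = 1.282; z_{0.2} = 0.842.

n = 8 pairs

For a paired (one-sample on differences) test: n = ((z_{α/2} + z_β) / d)².
z_{α/2} + z_β = 1.960 + 0.842 = 2.802.
n = (2.802 / 1.01)² = 2.774² = 7.70.
Round up.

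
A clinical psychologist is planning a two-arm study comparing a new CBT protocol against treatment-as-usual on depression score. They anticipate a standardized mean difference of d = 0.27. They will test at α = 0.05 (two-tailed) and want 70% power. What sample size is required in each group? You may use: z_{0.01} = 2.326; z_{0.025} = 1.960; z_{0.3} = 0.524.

n = 170 per group

For two independent groups with equal n: n = 2·((z_{α/2} + z_β) / d)².
z_{α/2} + z_β = 1.960 + 0.524 = 2.484.
n = 2 × (2.484 / 0.27)² = 2 × 9.200² = 2 × 84.64 = 169.3.
Round up to the next whole participant.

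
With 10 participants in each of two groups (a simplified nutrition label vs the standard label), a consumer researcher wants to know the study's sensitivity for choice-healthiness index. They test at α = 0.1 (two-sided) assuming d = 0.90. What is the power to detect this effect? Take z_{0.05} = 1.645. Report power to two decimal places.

power ≈ 0.64

For two equal groups, power = Φ(d·√(n/2) − z_{α/2}).
d·√(n/2) = 0.90 × √(10/2) = 0.90 × 2.236 = 2.012.
z_β = 2.012 − 1.645 = 0.367.
Power = Φ(0.367) = 0.643.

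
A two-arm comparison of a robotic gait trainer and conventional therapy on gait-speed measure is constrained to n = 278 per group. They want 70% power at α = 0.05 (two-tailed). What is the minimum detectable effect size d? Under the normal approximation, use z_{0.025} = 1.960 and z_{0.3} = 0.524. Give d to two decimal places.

For two independent groups of n = 278 each: d_min = (z_{α/2} + z_β)·√(2/n).
z-sum = 1.960 + 0.524 = 2.484.
d_min = 2.484 × √(2/278) = 2.484 × 0.0848 = 0.211.

d_min ≈ 0.21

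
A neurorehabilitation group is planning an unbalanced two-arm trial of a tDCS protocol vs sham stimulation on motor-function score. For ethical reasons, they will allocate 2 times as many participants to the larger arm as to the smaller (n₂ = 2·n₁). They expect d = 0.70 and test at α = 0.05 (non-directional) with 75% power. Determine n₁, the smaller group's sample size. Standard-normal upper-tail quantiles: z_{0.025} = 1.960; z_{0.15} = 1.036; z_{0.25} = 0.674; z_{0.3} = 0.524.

n₁ = 22

With allocation ratio k = n₂/n₁ = 2, Var(x̄₁−x̄₂) = σ²(1/n₁ + 1/(k·n₁)) = σ²·(k+1)/(k·n₁).
So n₁ = (1 + 1/k)·((z_{α/2} + z_β)/d)² = 1.500 × (2.634/0.70)².
n₁ = 1.500 × 14.16 = 21.2.
Round up: n₁ = 22, giving n₂ = 2 × 22 = 44.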